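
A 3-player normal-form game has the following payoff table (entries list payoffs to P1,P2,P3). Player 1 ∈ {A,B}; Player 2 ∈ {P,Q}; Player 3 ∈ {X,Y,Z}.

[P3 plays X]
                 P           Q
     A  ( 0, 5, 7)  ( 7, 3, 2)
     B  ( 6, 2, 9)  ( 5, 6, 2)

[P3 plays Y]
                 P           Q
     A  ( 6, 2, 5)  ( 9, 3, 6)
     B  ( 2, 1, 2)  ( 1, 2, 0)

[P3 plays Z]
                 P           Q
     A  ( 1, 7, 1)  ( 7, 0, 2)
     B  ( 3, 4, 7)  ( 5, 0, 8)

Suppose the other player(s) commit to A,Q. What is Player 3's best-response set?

u_3(X vs A,Q) = 2
u_3(Y vs A,Q) = 6
u_3(Z vs A,Q) = 2
max payoff 6 at {Y}

argmax u_3 = {Y}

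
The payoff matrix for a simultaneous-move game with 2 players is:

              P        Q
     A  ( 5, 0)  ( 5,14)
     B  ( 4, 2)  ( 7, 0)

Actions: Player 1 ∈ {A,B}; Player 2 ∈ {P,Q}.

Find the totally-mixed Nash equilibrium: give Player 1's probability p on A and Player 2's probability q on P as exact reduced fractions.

P1 mixes 1/8 on A; P2 mixes 2/3 on P

P1 indiff ⇒ q·5+(1-q)·5 = q·4+(1-q)·7 ⇒ q(1) = (1-q)(2) ⇒ q = 2/3
P2 indiff ⇒ p·0+(1-p)·2 = p·14+(1-p)·0 ⇒ p(-14) = (1-p)(-2) ⇒ p = 1/8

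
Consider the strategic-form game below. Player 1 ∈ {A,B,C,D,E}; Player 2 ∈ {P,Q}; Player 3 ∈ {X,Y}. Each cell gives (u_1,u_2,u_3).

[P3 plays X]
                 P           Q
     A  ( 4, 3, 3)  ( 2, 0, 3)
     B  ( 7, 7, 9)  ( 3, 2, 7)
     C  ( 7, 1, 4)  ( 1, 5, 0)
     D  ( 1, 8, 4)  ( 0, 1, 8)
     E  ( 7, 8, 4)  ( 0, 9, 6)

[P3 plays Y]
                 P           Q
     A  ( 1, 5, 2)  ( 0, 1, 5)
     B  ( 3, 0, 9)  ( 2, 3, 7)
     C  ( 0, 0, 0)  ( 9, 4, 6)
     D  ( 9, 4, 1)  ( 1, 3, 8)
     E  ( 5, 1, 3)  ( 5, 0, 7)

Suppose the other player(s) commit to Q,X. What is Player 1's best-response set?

u_1(A vs Q,X) = 2
u_1(B vs Q,X) = 3
u_1(C vs Q,X) = 1
u_1(D vs Q,X) = 0
u_1(E vs Q,X) = 0
max payoff 3 at {B}

P1 best: {B}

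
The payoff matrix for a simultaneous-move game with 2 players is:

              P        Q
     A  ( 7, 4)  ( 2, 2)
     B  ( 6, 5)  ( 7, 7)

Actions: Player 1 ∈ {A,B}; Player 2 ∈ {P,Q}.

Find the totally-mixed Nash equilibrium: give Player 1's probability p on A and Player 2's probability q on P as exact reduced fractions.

p=1/2, q=5/6

P1 indiff ⇒ q·7+(1-q)·2 = q·6+(1-q)·7 ⇒ q(1) = (1-q)(5) ⇒ q = 5/6
P2 indiff ⇒ p·4+(1-p)·5 = p·2+(1-p)·7 ⇒ p(2) = (1-p)(2) ⇒ p = 1/2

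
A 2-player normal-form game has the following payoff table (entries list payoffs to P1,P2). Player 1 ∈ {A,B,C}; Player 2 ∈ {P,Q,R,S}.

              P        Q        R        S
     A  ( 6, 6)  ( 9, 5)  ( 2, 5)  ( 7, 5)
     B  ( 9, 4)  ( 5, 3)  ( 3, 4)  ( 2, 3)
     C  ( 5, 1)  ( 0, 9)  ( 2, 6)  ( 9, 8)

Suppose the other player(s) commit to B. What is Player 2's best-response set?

BR_2 = {P,R}

u_2(P vs B) = 4
u_2(Q vs B) = 3
u_2(R vs B) = 4
u_2(S vs B) = 3
max payoff 4 at {P,R}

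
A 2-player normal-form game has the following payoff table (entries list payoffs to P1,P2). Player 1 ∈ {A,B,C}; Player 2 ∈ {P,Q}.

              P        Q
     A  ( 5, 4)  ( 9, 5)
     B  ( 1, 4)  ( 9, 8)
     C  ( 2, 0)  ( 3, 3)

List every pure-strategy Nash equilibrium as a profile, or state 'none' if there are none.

(A,P): not NE [P2→Q gives 5>4]
(A,Q): NE
(B,P): not NE [P1→A gives 5>1; P2→Q gives 8>4]
(B,Q): NE
(C,P): not NE [P1→A gives 5>2; P2→Q gives 3>0]
(C,Q): not NE [P1→B gives 9>3]

NE set: (A,Q), (B,Q)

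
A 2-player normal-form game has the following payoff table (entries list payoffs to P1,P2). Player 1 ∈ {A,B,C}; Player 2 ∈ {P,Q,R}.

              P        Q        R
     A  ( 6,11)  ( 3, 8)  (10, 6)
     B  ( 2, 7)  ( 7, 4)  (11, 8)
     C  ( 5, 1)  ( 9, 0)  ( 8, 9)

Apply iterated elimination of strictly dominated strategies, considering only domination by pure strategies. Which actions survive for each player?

P2 drop Q (P beats it: A:11>8 B:7>4 C:1>0)
P1 drop C (A beats it: P:6>5 R:10>8)
P1→{A,B} P2→{P,R}

Remaining: P1:{A,B} P2:{P,R}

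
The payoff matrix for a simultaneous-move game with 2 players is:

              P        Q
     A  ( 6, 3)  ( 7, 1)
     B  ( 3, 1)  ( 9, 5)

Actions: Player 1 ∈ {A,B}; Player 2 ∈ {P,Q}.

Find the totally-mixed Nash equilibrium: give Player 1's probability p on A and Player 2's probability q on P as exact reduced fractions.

P1 mixes 2/3 on A; P2 mixes 2/5 on P

P1 indiff ⇒ q·6+(1-q)·7 = q·3+(1-q)·9 ⇒ q(3) = (1-q)(2) ⇒ q = 2/5
P2 indiff ⇒ p·3+(1-p)·1 = p·1+(1-p)·5 ⇒ p(2) = (1-p)(4) ⇒ p = 2/3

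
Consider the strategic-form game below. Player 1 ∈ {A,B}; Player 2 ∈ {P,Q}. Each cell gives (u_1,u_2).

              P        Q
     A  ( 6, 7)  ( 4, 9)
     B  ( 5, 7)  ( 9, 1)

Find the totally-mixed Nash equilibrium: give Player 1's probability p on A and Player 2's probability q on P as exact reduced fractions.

P1 indiff ⇒ q·6+(1-q)·4 = q·5+(1-q)·9 ⇒ q(1) = (1-q)(5) ⇒ q = 5/6
P2 indiff ⇒ p·7+(1-p)·7 = p·9+(1-p)·1 ⇒ p(-2) = (1-p)(-6) ⇒ p = 3/4

p=3/4, q=5/6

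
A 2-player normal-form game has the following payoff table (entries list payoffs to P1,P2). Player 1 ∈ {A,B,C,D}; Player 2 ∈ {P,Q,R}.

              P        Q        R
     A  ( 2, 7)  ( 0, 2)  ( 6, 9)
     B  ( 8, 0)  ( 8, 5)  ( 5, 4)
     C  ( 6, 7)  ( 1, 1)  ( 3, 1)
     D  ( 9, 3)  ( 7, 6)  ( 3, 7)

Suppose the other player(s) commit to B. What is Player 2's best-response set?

u_2(P vs B) = 0
u_2(Q vs B) = 5
u_2(R vs B) = 4
max payoff 5 at {Q}

BR_2 = {Q}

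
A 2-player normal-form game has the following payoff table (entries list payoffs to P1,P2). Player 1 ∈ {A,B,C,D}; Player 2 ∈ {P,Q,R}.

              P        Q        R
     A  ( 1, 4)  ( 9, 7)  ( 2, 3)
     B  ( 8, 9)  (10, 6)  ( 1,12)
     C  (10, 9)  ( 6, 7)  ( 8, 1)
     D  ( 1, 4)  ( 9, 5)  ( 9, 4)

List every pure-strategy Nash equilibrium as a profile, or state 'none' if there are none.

(A,P): not NE [P1→C gives 10>1; P2→Q gives 7>4]
(A,Q): not NE [P1→B gives 10>9]
(A,R): not NE [P1→D gives 9>2; P2→Q gives 7>3]
(B,P): not NE [P1→C gives 10>8; P2→R gives 12>9]
(B,Q): not NE [P2→R gives 12>6]
(B,R): not NE [P1→D gives 9>1]
(C,P): NE
(C,Q): not NE [P1→B gives 10>6; P2→P gives 9>7]
(C,R): not NE [P1→D gives 9>8; P2→P gives 9>1]
(D,P): not NE [P1→C gives 10>1; P2→Q gives 5>4]
(D,Q): not NE [P1→B gives 10>9]
(D,R): not NE [P2→Q gives 5>4]

NE set: (C,P)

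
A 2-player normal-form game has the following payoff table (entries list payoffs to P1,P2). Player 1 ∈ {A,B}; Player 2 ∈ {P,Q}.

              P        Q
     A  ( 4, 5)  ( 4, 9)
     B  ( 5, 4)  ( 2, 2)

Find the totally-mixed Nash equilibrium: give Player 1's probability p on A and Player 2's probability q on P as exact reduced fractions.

p=1/3, q=2/3

P1 indiff ⇒ q·4+(1-q)·4 = q·5+(1-q)·2 ⇒ q(-1) = (1-q)(-2) ⇒ q = 2/3
P2 indiff ⇒ p·5+(1-p)·4 = p·9+(1-p)·2 ⇒ p(-4) = (1-p)(-2) ⇒ p = 1/3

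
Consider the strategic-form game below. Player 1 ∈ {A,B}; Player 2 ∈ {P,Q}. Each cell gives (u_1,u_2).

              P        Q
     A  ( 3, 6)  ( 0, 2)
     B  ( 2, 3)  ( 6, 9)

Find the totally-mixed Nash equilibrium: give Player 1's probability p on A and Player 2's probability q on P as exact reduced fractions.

P1 indiff ⇒ q·3+(1-q)·0 = q·2+(1-q)·6 ⇒ q(1) = (1-q)(6) ⇒ q = 6/7
P2 indiff ⇒ p·6+(1-p)·3 = p·2+(1-p)·9 ⇒ p(4) = (1-p)(6) ⇒ p = 3/5

p=3/5, q=6/7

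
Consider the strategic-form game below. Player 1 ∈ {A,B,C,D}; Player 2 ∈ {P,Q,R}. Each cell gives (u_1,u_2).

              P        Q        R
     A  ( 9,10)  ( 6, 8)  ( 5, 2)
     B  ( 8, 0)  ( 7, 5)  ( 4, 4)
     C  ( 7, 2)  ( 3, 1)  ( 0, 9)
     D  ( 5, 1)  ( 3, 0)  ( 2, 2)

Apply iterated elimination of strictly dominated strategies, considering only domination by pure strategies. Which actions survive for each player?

P1 drop C (A beats it: P:9>7 Q:6>3 R:5>0)
P1 drop D (A beats it: P:9>5 Q:6>3 R:5>2)
P2 drop R (Q beats it: A:8>2 B:5>4)
P1→{A,B} P2→{P,Q}

Remaining: P1:{A,B} P2:{P,Q}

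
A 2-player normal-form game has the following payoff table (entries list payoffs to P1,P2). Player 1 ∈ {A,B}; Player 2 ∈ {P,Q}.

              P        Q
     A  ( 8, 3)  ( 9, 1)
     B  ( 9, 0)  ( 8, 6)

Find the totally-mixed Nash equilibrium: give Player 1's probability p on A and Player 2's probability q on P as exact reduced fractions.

P1 indiff ⇒ q·8+(1-q)·9 = q·9+(1-q)·8 ⇒ q(-1) = (1-q)(-1) ⇒ q = 1/2
P2 indiff ⇒ p·3+(1-p)·0 = p·1+(1-p)·6 ⇒ p(2) = (1-p)(6) ⇒ p = 3/4

P1 mixes 3/4 on A; P2 mixes 1/2 on P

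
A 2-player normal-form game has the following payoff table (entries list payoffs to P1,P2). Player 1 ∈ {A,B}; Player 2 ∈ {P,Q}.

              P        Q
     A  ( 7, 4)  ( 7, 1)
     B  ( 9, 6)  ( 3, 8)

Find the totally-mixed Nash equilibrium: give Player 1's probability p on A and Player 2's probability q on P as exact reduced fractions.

P1 mixes 2/5 on A; P2 mixes 2/3 on P

P1 indiff ⇒ q·7+(1-q)·7 = q·9+(1-q)·3 ⇒ q(-2) = (1-q)(-4) ⇒ q = 2/3
P2 indiff ⇒ p·4+(1-p)·6 = p·1+(1-p)·8 ⇒ p(3) = (1-p)(2) ⇒ p = 2/5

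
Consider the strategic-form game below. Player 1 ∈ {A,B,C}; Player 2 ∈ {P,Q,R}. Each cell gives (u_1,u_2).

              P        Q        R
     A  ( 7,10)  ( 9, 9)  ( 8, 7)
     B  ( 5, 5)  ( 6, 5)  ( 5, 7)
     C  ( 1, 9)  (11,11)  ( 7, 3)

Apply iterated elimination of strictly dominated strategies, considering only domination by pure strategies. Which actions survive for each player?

P1 drop B (A beats it: P:7>5 Q:9>6 R:8>5)
P2 drop R (P beats it: A:10>7 C:9>3)
P1→{A,C} P2→{P,Q}

Survivors P1:{A,C} P2:{P,Q}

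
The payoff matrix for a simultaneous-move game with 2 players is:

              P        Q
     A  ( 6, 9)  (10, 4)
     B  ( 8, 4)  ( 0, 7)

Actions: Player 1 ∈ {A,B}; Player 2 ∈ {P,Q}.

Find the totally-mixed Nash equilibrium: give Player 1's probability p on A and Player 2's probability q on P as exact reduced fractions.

P1 indiff ⇒ q·6+(1-q)·10 = q·8+(1-q)·0 ⇒ q(-2) = (1-q)(-10) ⇒ q = 5/6
P2 indiff ⇒ p·9+(1-p)·4 = p·4+(1-p)·7 ⇒ p(5) = (1-p)(3) ⇒ p = 3/8

P1 mixes 3/8 on A; P2 mixes 5/6 on P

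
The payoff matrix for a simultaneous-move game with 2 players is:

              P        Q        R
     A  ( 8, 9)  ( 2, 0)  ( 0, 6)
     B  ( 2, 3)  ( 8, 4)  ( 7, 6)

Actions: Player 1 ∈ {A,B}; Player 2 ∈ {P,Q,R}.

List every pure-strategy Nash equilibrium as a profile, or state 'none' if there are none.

(A,P): NE
(A,Q): not NE [P1→B gives 8>2; P2→P gives 9>0]
(A,R): not NE [P1→B gives 7>0; P2→P gives 9>6]
(B,P): not NE [P1→A gives 8>2; P2→R gives 6>3]
(B,Q): not NE [P2→R gives 6>4]
(B,R): NE

Nash profiles: (A,P), (B,R)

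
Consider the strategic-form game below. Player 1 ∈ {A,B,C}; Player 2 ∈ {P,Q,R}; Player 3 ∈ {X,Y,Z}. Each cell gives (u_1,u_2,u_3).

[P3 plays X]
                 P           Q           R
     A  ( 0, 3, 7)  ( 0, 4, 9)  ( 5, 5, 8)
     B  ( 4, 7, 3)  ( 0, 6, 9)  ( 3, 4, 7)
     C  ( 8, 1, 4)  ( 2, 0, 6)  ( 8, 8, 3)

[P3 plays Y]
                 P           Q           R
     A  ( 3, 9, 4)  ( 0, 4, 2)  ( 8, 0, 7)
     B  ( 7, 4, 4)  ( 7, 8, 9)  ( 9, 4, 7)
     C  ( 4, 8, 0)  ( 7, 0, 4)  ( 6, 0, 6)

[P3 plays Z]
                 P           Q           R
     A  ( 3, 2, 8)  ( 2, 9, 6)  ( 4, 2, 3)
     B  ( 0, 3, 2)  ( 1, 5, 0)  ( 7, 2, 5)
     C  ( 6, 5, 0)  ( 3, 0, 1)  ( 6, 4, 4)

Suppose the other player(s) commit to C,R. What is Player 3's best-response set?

u_3(X vs C,R) = 3
u_3(Y vs C,R) = 6
u_3(Z vs C,R) = 4
max payoff 6 at {Y}

P3 best: {Y}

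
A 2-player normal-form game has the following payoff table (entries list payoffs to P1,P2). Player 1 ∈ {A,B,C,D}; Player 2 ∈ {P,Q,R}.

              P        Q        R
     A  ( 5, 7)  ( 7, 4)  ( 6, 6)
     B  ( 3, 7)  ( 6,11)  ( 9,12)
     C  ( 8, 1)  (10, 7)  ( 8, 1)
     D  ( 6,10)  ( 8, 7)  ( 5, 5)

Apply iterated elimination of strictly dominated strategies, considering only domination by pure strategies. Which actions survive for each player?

Remaining: P1:{B,C} P2:{Q,R}

P1 drop A (C beats it: P:8>5 Q:10>7 R:8>6)
P1 drop D (C beats it: P:8>6 Q:10>8 R:8>5)
P2 drop P (Q beats it: B:11>7 C:7>1)
P1→{B,C} P2→{Q,R}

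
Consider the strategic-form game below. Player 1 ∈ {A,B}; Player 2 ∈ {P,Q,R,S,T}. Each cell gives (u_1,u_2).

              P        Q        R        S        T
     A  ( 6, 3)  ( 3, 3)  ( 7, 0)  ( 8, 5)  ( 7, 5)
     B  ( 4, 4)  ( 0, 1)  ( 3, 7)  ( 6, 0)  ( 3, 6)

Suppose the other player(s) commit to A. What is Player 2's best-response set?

u_2(P vs A) = 3
u_2(Q vs A) = 3
u_2(R vs A) = 0
u_2(S vs A) = 5
u_2(T vs A) = 5
max payoff 5 at {S,T}

argmax u_2 = {S,T}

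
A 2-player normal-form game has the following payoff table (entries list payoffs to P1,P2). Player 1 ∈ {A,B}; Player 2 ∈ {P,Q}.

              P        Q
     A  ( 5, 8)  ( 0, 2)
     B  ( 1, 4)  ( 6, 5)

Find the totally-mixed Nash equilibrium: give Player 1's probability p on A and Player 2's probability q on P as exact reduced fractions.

P1 indiff ⇒ q·5+(1-q)·0 = q·1+(1-q)·6 ⇒ q(4) = (1-q)(6) ⇒ q = 3/5
P2 indiff ⇒ p·8+(1-p)·4 = p·2+(1-p)·5 ⇒ p(6) = (1-p)(1) ⇒ p = 1/7

P1 mixes 1/7 on A; P2 mixes 3/5 on P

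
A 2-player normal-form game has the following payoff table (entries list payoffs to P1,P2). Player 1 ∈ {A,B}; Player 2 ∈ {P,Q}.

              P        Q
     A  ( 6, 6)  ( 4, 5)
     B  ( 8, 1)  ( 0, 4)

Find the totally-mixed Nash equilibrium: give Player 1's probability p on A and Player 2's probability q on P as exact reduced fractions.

p=3/4, q=2/3

P1 indiff ⇒ q·6+(1-q)·4 = q·8+(1-q)·0 ⇒ q(-2) = (1-q)(-4) ⇒ q = 2/3
P2 indiff ⇒ p·6+(1-p)·1 = p·5+(1-p)·4 ⇒ p(1) = (1-p)(3) ⇒ p = 3/4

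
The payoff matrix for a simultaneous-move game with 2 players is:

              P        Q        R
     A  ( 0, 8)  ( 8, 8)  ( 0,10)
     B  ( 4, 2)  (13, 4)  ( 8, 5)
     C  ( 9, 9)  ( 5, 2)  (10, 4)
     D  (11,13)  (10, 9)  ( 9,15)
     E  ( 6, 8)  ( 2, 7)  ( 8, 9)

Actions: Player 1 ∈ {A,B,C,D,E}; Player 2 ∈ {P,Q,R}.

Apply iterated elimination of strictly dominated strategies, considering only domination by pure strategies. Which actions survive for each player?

P1 drop A (B beats it: P:4>0 Q:13>8 R:8>0)
P1 drop E (C beats it: P:9>6 Q:5>2 R:10>8)
P2 drop Q (R beats it: B:5>4 C:4>2 D:15>9)
P1 drop B (C beats it: P:9>4 R:10>8)
P1→{C,D} P2→{P,R}

IESDS → P1:{C,D} P2:{P,R}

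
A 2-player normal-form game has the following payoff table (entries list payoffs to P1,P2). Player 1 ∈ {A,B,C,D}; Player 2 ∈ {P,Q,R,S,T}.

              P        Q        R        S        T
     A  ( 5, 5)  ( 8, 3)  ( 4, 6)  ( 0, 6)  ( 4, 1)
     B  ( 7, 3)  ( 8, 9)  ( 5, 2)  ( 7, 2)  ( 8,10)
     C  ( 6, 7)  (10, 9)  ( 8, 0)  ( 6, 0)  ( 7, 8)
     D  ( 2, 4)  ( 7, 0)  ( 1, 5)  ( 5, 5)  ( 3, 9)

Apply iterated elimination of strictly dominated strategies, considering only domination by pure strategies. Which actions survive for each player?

Survivors P1:{B,C} P2:{Q,T}

P1 drop A (C beats it: P:6>5 Q:10>8 R:8>4 S:6>0 T:7>4)
P1 drop D (B beats it: P:7>2 Q:8>7 R:5>1 S:7>5 T:8>3)
P2 drop P (Q beats it: B:9>3 C:9>7)
P2 drop R (Q beats it: B:9>2 C:9>0)
P2 drop S (Q beats it: B:9>2 C:9>0)
P1→{B,C} P2→{Q,T}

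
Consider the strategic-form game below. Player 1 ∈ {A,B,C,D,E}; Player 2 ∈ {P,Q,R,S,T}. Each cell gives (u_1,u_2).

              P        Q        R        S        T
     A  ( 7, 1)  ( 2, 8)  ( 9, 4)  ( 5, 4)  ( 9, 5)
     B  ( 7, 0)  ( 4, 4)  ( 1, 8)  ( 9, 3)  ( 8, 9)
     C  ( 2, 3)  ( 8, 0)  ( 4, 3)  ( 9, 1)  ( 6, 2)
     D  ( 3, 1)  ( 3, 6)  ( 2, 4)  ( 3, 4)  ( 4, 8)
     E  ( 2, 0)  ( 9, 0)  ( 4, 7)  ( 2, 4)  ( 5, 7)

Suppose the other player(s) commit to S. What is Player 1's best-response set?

u_1(A vs S) = 5
u_1(B vs S) = 9
u_1(C vs S) = 9
u_1(D vs S) = 3
u_1(E vs S) = 2
max payoff 9 at {B,C}

argmax u_1 = {B,C}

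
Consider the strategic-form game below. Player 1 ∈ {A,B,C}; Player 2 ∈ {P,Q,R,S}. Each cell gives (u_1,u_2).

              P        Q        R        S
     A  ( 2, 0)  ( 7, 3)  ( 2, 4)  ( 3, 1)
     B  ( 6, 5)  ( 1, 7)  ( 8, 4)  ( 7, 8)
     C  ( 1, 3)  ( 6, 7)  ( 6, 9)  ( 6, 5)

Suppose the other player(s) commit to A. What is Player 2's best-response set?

u_2(P vs A) = 0
u_2(Q vs A) = 3
u_2(R vs A) = 4
u_2(S vs A) = 1
max payoff 4 at {R}

BR_2 = {R}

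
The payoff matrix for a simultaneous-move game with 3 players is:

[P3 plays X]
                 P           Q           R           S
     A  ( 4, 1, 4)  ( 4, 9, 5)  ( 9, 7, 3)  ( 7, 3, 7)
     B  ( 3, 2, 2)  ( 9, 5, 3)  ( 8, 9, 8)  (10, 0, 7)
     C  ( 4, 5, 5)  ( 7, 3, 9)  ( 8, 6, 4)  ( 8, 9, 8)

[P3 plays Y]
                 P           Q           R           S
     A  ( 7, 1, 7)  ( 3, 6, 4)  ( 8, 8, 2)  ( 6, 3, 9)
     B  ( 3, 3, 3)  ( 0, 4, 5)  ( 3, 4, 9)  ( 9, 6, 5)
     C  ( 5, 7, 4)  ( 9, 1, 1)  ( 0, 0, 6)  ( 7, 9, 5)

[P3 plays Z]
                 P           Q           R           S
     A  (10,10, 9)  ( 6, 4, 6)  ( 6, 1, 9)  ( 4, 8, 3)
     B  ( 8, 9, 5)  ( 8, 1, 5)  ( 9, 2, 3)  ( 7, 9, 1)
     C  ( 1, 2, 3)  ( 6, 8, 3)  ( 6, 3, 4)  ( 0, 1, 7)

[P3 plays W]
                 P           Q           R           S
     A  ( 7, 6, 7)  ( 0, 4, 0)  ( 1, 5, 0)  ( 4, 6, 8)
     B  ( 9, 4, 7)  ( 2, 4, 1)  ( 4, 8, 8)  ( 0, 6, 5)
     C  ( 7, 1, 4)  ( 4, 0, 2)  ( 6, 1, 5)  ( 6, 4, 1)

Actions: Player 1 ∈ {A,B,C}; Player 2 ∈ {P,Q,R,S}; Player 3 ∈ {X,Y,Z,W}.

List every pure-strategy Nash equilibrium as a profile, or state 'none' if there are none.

(A,P,X): not NE [P2→Q gives 9>1; P3→Z gives 9>4]
(A,P,Y): not NE [P2→R gives 8>1; P3→Z gives 9>7]
(A,P,Z): NE
(A,P,W): not NE [P1→B gives 9>7; P3→Z gives 9>7]
(A,Q,X): not NE [P1→B gives 9>4; P3→Z gives 6>5]
(A,Q,Y): not NE [P1→C gives 9>3; P2→R gives 8>6; P3→Z gives 6>4]
(A,Q,Z): not NE [P1→B gives 8>6; P2→P gives 10>4]
(A,Q,W): not NE [P1→C gives 4>0; P2→S gives 6>4; P3→Z gives 6>0]
(A,R,X): not NE [P2→Q gives 9>7; P3→Z gives 9>3]
(A,R,Y): not NE [P3→Z gives 9>2]
(A,R,Z): not NE [P1→B gives 9>6; P2→P gives 10>1]
(A,R,W): not NE [P1→C gives 6>1; P2→S gives 6>5; P3→Z gives 9>0]
(A,S,X): not NE [P1→B gives 10>7; P2→Q gives 9>3; P3→Y gives 9>7]
(A,S,Y): not NE [P1→B gives 9>6; P2→R gives 8>3]
(A,S,Z): not NE [P1→B gives 7>4; P2→P gives 10>8; P3→Y gives 9>3]
(A,S,W): not NE [P1→C gives 6>4; P3→Y gives 9>8]
(B,P,X): not NE [P1→C gives 4>3; P2→R gives 9>2; P3→W gives 7>2]
(B,P,Y): not NE [P1→A gives 7>3; P2→S gives 6>3; P3→W gives 7>3]
(B,P,Z): not NE [P1→A gives 10>8; P3→W gives 7>5]
(B,P,W): not NE [P2→R gives 8>4]
(B,Q,X): not NE [P2→R gives 9>5; P3→Z gives 5>3]
(B,Q,Y): not NE [P1→C gives 9>0; P2→S gives 6>4]
(B,Q,Z): not NE [P2→S gives 9>1]
(B,Q,W): not NE [P1→C gives 4>2; P2→R gives 8>4; P3→Z gives 5>1]
(B,R,X): not NE [P1→A gives 9>8; P3→Y gives 9>8]
(B,R,Y): not NE [P1→A gives 8>3; P2→S gives 6>4]
(B,R,Z): not NE [P2→S gives 9>2; P3→Y gives 9>3]
(B,R,W): not NE [P1→C gives 6>4; P3→Y gives 9>8]
(B,S,X): not NE [P2→R gives 9>0]
(B,S,Y): not NE [P3→X gives 7>5]
(B,S,Z): not NE [P3→X gives 7>1]
(B,S,W): not NE [P1→C gives 6>0; P2→R gives 8>6; P3→X gives 7>5]
(C,P,X): not NE [P2→S gives 9>5]
(C,P,Y): not NE [P1→A gives 7>5; P2→S gives 9>7; P3→X gives 5>4]
(C,P,Z): not NE [P1→A gives 10>1; P2→Q gives 8>2; P3→X gives 5>3]
(C,P,W): not NE [P1→B gives 9>7; P2→S gives 4>1; P3→X gives 5>4]
(C,Q,X): not NE [P1→B gives 9>7; P2→S gives 9>3]
(C,Q,Y): not NE [P2→S gives 9>1; P3→X gives 9>1]
(C,Q,Z): not NE [P1→B gives 8>6; P3→X gives 9>3]
(C,Q,W): not NE [P2→S gives 4>0; P3→X gives 9>2]
(C,R,X): not NE [P1→A gives 9>8; P2→S gives 9>6; P3→Y gives 6>4]
(C,R,Y): not NE [P1→A gives 8>0; P2→S gives 9>0]
(C,R,Z): not NE [P1→B gives 9>6; P2→Q gives 8>3; P3→Y gives 6>4]
(C,R,W): not NE [P2→S gives 4>1; P3→Y gives 6>5]
(C,S,X): not NE [P1→B gives 10>8]
(C,S,Y): not NE [P1→B gives 9>7; P3→X gives 8>5]
(C,S,Z): not NE [P1→B gives 7>0; P2→Q gives 8>1; P3→X gives 8>7]
(C,S,W): not NE [P3→X gives 8>1]

Nash profiles: (A,P,Z)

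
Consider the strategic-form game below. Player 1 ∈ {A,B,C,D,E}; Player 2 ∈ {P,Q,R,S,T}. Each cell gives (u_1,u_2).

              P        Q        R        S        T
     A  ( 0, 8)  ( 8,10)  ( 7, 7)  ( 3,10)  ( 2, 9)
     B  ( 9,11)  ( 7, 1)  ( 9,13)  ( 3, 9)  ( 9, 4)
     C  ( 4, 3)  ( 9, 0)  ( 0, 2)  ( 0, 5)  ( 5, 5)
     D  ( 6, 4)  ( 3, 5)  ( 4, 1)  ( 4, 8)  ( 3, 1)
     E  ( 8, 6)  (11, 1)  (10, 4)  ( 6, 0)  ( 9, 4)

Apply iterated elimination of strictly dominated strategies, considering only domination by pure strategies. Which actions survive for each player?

Remaining: P1:{B,E} P2:{P,R}

P1 drop A (E beats it: P:8>0 Q:11>8 R:10>7 S:6>3 T:9>2)
P1 drop C (E beats it: P:8>4 Q:11>9 R:10>0 S:6>0 T:9>5)
P1 drop D (E beats it: P:8>6 Q:11>3 R:10>4 S:6>4 T:9>3)
P2 drop Q (P beats it: B:11>1 E:6>1)
P2 drop S (P beats it: B:11>9 E:6>0)
P2 drop T (P beats it: B:11>4 E:6>4)
P1→{B,E} P2→{P,R}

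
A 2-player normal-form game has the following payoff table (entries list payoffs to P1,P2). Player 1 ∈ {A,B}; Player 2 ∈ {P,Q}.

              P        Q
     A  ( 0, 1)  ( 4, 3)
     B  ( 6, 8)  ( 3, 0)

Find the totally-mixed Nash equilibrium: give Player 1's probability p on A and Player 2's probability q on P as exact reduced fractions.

P1 mixes 4/5 on A; P2 mixes 1/7 on P

P1 indiff ⇒ q·0+(1-q)·4 = q·6+(1-q)·3 ⇒ q(-6) = (1-q)(-1) ⇒ q = 1/7
P2 indiff ⇒ p·1+(1-p)·8 = p·3+(1-p)·0 ⇒ p(-2) = (1-p)(-8) ⇒ p = 4/5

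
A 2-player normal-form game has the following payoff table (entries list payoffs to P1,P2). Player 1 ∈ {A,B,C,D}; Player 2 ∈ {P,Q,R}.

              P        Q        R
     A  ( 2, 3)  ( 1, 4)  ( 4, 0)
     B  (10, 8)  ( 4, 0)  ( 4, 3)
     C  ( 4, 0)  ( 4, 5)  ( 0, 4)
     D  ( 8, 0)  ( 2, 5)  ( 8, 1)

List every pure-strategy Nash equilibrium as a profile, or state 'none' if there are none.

(A,P): not NE [P1→B gives 10>2; P2→Q gives 4>3]
(A,Q): not NE [P1→C gives 4>1]
(A,R): not NE [P1→D gives 8>4; P2→Q gives 4>0]
(B,P): NE
(B,Q): not NE [P2→P gives 8>0]
(B,R): not NE [P1→D gives 8>4; P2→P gives 8>3]
(C,P): not NE [P1→B gives 10>4; P2→Q gives 5>0]
(C,Q): NE
(C,R): not NE [P1→D gives 8>0; P2→Q gives 5>4]
(D,P): not NE [P1→B gives 10>8; P2→Q gives 5>0]
(D,Q): not NE [P1→C gives 4>2]
(D,R): not NE [P2→Q gives 5>1]

PSNE = {(B,P), (C,Q)}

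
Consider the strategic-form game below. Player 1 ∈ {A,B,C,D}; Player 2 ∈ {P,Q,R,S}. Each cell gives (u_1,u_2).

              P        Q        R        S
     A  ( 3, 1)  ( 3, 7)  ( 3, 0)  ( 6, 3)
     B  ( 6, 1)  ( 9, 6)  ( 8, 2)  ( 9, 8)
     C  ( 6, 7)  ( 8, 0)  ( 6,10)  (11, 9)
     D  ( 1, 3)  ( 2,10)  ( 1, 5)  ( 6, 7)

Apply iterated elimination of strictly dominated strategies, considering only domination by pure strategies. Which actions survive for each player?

P1 drop A (B beats it: P:6>3 Q:9>3 R:8>3 S:9>6)
P1 drop D (B beats it: P:6>1 Q:9>2 R:8>1 S:9>6)
P2 drop P (R beats it: B:2>1 C:10>7)
P2 drop Q (S beats it: B:8>6 C:9>0)
P1→{B,C} P2→{R,S}

Remaining: P1:{B,C} P2:{R,S}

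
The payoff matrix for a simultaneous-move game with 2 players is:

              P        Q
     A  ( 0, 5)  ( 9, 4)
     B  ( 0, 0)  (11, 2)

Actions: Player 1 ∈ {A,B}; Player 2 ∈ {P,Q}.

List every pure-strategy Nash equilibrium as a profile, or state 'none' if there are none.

Nash profiles: (A,P), (B,Q)

(A,P): NE
(A,Q): not NE [P1→B gives 11>9; P2→P gives 5>4]
(B,P): not NE [P2→Q gives 2>0]
(B,Q): NE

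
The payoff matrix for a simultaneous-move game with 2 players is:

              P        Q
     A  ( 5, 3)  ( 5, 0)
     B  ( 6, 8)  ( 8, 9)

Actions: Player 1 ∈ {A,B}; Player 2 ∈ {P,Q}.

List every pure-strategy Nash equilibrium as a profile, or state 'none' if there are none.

(A,P): not NE [P1→B gives 6>5]
(A,Q): not NE [P1→B gives 8>5; P2→P gives 3>0]
(B,P): not NE [P2→Q gives 9>8]
(B,Q): NE

PSNE = {(B,Q)}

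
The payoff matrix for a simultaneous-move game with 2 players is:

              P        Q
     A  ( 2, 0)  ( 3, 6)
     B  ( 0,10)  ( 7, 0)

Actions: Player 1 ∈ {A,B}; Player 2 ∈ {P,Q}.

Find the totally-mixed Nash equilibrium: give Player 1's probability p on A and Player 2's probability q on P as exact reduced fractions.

P1 mixes 5/8 on A; P2 mixes 2/3 on P

P1 indiff ⇒ q·2+(1-q)·3 = q·0+(1-q)·7 ⇒ q(2) = (1-q)(4) ⇒ q = 2/3
P2 indiff ⇒ p·0+(1-p)·10 = p·6+(1-p)·0 ⇒ p(-6) = (1-p)(-10) ⇒ p = 5/8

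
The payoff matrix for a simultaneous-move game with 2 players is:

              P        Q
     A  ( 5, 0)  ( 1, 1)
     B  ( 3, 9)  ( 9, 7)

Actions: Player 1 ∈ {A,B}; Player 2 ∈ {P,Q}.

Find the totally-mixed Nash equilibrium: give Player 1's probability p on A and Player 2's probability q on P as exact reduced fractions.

P1 indiff ⇒ q·5+(1-q)·1 = q·3+(1-q)·9 ⇒ q(2) = (1-q)(8) ⇒ q = 4/5
P2 indiff ⇒ p·0+(1-p)·9 = p·1+(1-p)·7 ⇒ p(-1) = (1-p)(-2) ⇒ p = 2/3

p=2/3, q=4/5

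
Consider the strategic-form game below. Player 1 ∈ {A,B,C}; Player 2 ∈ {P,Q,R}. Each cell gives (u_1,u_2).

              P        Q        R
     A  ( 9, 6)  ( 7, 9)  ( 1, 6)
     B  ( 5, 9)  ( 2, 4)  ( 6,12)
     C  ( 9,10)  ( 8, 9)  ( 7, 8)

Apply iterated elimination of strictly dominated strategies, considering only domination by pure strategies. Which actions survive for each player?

P1 drop B (C beats it: P:9>5 Q:8>2 R:7>6)
P2 drop R (Q beats it: A:9>6 C:9>8)
P1→{A,C} P2→{P,Q}

IESDS → P1:{A,C} P2:{P,Q}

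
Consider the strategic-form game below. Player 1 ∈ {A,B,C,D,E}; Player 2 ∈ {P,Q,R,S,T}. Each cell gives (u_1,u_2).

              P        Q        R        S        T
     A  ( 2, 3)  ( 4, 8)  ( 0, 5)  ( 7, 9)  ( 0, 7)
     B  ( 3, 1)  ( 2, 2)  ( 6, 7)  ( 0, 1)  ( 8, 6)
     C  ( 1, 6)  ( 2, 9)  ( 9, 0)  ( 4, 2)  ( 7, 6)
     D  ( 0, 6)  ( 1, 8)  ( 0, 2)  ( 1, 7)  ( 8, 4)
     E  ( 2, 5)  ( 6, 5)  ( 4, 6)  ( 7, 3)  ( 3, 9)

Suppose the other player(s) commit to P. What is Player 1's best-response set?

argmax u_1 = {B}

u_1(A vs P) = 2
u_1(B vs P) = 3
u_1(C vs P) = 1
u_1(D vs P) = 0
u_1(E vs P) = 2
max payoff 3 at {B}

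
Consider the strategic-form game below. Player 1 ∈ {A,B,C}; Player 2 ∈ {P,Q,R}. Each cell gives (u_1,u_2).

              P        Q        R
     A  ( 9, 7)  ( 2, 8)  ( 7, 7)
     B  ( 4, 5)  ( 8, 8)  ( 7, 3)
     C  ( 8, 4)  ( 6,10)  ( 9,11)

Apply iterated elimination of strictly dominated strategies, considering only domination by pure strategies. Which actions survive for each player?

IESDS → P1:{B,C} P2:{Q,R}

P2 drop P (Q beats it: A:8>7 B:8>5 C:10>4)
P1 drop A (C beats it: Q:6>2 R:9>7)
P1→{B,C} P2→{Q,R}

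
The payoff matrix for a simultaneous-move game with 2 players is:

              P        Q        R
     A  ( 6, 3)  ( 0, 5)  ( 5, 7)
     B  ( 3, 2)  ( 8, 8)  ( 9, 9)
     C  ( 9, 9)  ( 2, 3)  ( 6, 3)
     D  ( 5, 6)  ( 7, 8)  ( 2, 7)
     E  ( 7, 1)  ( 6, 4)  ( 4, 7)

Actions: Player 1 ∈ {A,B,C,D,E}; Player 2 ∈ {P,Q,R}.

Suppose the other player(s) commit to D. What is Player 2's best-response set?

BR_2 = {Q}

u_2(P vs D) = 6
u_2(Q vs D) = 8
u_2(R vs D) = 7
max payoff 8 at {Q}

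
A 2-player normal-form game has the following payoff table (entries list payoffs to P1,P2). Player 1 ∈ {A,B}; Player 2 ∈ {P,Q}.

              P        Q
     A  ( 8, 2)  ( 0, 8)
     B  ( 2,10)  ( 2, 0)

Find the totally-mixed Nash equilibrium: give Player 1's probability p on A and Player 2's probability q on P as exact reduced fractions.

P1 indiff ⇒ q·8+(1-q)·0 = q·2+(1-q)·2 ⇒ q(6) = (1-q)(2) ⇒ q = 1/4
P2 indiff ⇒ p·2+(1-p)·10 = p·8+(1-p)·0 ⇒ p(-6) = (1-p)(-10) ⇒ p = 5/8

p=5/8, q=1/4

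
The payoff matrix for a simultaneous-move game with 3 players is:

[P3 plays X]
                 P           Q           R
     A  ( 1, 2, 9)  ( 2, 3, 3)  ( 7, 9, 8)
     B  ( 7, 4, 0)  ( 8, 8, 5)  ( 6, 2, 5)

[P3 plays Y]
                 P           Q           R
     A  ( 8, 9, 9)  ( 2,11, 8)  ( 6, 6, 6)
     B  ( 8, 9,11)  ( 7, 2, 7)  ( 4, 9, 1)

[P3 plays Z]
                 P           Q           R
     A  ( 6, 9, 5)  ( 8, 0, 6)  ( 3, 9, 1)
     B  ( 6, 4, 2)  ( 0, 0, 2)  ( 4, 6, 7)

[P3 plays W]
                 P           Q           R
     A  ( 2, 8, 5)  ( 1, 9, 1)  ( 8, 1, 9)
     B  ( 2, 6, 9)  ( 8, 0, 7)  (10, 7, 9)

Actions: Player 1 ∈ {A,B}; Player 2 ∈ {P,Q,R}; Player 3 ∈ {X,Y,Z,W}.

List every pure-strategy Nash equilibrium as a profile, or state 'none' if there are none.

(A,P,X): not NE [P1→B gives 7>1; P2→R gives 9>2]
(A,P,Y): not NE [P2→Q gives 11>9]
(A,P,Z): not NE [P3→Y gives 9>5]
(A,P,W): not NE [P2→Q gives 9>8; P3→Y gives 9>5]
(A,Q,X): not NE [P1→B gives 8>2; P2→R gives 9>3; P3→Y gives 8>3]
(A,Q,Y): not NE [P1→B gives 7>2]
(A,Q,Z): not NE [P2→R gives 9>0; P3→Y gives 8>6]
(A,Q,W): not NE [P1→B gives 8>1; P3→Y gives 8>1]
(A,R,X): not NE [P3→W gives 9>8]
(A,R,Y): not NE [P2→Q gives 11>6; P3→W gives 9>6]
(A,R,Z): not NE [P1→B gives 4>3; P3→W gives 9>1]
(A,R,W): not NE [P1→B gives 10>8; P2→Q gives 9>1]
(B,P,X): not NE [P2→Q gives 8>4; P3→Y gives 11>0]
(B,P,Y): NE
(B,P,Z): not NE [P2→R gives 6>4; P3→Y gives 11>2]
(B,P,W): not NE [P2→R gives 7>6; P3→Y gives 11>9]
(B,Q,X): not NE [P3→W gives 7>5]
(B,Q,Y): not NE [P2→R gives 9>2]
(B,Q,Z): not NE [P1→A gives 8>0; P2→R gives 6>0; P3→W gives 7>2]
(B,Q,W): not NE [P2→R gives 7>0]
(B,R,X): not NE [P1→A gives 7>6; P2→Q gives 8>2; P3→W gives 9>5]
(B,R,Y): not NE [P1→A gives 6>4; P3→W gives 9>1]
(B,R,Z): not NE [P3→W gives 9>7]
(B,R,W): NE

PSNE = {(B,P,Y), (B,R,W)}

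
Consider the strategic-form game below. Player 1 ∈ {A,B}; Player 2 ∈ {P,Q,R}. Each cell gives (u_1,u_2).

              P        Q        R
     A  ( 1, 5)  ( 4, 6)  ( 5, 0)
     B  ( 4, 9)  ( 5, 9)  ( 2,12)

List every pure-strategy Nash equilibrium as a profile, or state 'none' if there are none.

(A,P): not NE [P1→B gives 4>1; P2→Q gives 6>5]
(A,Q): not NE [P1→B gives 5>4]
(A,R): not NE [P2→Q gives 6>0]
(B,P): not NE [P2→R gives 12>9]
(B,Q): not NE [P2→R gives 12>9]
(B,R): not NE [P1→A gives 5>2]

Equilibria: none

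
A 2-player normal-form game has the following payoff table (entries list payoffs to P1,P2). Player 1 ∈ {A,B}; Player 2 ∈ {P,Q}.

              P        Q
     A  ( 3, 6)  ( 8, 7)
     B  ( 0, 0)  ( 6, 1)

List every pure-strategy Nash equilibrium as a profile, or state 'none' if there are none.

PSNE = {(A,Q)}

(A,P): not NE [P2→Q gives 7>6]
(A,Q): NE
(B,P): not NE [P1→A gives 3>0; P2→Q gives 1>0]
(B,Q): not NE [P1→A gives 8>6]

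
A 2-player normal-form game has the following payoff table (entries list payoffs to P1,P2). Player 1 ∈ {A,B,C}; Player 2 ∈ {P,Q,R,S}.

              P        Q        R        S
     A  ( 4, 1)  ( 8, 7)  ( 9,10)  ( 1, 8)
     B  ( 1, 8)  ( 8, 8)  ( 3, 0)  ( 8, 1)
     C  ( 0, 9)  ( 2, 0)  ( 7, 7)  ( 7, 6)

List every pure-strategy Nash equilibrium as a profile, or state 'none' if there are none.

(A,P): not NE [P2→R gives 10>1]
(A,Q): not NE [P2→R gives 10>7]
(A,R): NE
(A,S): not NE [P1→B gives 8>1; P2→R gives 10>8]
(B,P): not NE [P1→A gives 4>1]
(B,Q): NE
(B,R): not NE [P1→A gives 9>3; P2→Q gives 8>0]
(B,S): not NE [P2→Q gives 8>1]
(C,P): not NE [P1→A gives 4>0]
(C,Q): not NE [P1→B gives 8>2; P2→P gives 9>0]
(C,R): not NE [P1→A gives 9>7; P2→P gives 9>7]
(C,S): not NE [P1→B gives 8>7; P2→P gives 9>6]

Nash profiles: (A,R), (B,Q)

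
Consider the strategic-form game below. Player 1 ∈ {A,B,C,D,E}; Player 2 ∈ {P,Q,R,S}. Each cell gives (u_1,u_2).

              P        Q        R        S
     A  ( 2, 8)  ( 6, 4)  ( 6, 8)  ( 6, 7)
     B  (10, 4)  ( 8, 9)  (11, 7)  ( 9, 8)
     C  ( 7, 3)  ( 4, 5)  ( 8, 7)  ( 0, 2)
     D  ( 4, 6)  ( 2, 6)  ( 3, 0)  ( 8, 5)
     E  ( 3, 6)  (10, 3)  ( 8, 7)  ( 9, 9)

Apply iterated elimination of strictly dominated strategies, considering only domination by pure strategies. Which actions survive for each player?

P1 drop A (B beats it: P:10>2 Q:8>6 R:11>6 S:9>6)
P1 drop C (B beats it: P:10>7 Q:8>4 R:11>8 S:9>0)
P1 drop D (B beats it: P:10>4 Q:8>2 R:11>3 S:9>8)
P2 drop P (R beats it: B:7>4 E:7>6)
P2 drop R (S beats it: B:8>7 E:9>7)
P1→{B,E} P2→{Q,S}

Remaining: P1:{B,E} P2:{Q,S}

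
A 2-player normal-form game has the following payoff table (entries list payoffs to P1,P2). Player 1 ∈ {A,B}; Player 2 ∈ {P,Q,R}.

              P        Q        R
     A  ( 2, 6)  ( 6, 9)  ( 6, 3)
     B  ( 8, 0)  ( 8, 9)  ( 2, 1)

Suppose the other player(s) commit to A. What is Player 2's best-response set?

P2 best: {Q}

u_2(P vs A) = 6
u_2(Q vs A) = 9
u_2(R vs A) = 3
max payoff 9 at {Q}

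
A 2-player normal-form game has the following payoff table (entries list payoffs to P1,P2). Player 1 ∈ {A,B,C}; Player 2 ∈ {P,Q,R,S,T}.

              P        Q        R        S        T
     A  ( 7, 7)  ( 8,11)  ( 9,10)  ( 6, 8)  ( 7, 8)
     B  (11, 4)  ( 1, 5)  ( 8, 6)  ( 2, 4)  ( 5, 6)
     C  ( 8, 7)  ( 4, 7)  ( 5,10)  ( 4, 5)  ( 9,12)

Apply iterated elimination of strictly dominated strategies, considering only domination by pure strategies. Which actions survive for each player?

Survivors P1:{A,C} P2:{Q,R,T}

P2 drop P (R beats it: A:10>7 B:6>4 C:10>7)
P1 drop B (A beats it: Q:8>1 R:9>8 S:6>2 T:7>5)
P2 drop S (Q beats it: A:11>8 C:7>5)
P1→{A,C} P2→{Q,R,T}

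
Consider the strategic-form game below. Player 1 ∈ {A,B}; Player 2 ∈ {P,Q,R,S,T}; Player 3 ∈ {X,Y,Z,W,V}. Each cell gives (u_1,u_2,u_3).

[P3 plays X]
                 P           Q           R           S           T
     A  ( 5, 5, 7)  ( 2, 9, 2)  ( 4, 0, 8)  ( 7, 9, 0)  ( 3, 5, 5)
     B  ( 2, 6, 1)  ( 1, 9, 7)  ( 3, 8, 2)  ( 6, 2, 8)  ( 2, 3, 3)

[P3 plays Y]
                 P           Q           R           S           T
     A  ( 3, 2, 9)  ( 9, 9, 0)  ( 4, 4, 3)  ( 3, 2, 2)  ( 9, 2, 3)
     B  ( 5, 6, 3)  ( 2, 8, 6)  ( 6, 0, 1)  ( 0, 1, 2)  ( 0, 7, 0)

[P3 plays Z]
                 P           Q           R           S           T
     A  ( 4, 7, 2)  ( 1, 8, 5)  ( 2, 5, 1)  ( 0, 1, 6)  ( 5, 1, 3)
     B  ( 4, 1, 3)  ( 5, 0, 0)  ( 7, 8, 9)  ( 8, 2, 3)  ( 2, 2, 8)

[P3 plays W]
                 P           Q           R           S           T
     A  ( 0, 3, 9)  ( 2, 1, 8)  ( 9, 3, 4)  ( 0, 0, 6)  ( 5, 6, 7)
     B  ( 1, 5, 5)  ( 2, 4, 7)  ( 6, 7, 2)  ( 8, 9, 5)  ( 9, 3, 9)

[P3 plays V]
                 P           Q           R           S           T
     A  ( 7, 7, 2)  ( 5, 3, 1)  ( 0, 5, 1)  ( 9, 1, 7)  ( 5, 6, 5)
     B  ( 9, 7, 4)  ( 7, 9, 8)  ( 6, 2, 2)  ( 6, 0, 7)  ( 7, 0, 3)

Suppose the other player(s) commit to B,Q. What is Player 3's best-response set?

argmax u_3 = {V}

u_3(X vs B,Q) = 7
u_3(Y vs B,Q) = 6
u_3(Z vs B,Q) = 0
u_3(W vs B,Q) = 7
u_3(V vs B,Q) = 8
max payoff 8 at {V}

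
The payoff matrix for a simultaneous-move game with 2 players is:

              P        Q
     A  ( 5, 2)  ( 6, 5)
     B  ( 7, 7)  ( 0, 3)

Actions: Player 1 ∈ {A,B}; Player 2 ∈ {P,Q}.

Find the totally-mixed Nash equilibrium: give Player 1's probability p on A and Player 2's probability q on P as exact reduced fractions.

P1 indiff ⇒ q·5+(1-q)·6 = q·7+(1-q)·0 ⇒ q(-2) = (1-q)(-6) ⇒ q = 3/4
P2 indiff ⇒ p·2+(1-p)·7 = p·5+(1-p)·3 ⇒ p(-3) = (1-p)(-4) ⇒ p = 4/7

p=4/7, q=3/4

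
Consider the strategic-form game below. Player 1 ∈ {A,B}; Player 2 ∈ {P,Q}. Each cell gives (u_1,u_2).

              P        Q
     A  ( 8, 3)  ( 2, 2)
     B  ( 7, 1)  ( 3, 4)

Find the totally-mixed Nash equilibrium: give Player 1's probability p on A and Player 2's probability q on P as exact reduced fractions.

p=3/4, q=1/2

P1 indiff ⇒ q·8+(1-q)·2 = q·7+(1-q)·3 ⇒ q(1) = (1-q)(1) ⇒ q = 1/2
P2 indiff ⇒ p·3+(1-p)·1 = p·2+(1-p)·4 ⇒ p(1) = (1-p)(3) ⇒ p = 3/4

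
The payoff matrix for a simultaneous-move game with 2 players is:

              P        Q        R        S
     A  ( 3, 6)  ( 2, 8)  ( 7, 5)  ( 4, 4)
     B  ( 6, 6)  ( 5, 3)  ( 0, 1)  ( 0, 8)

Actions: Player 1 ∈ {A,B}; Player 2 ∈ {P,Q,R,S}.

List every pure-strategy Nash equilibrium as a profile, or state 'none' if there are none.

Equilibria: none

(A,P): not NE [P1→B gives 6>3; P2→Q gives 8>6]
(A,Q): not NE [P1→B gives 5>2]
(A,R): not NE [P2→Q gives 8>5]
(A,S): not NE [P2→Q gives 8>4]
(B,P): not NE [P2→S gives 8>6]
(B,Q): not NE [P2→S gives 8>3]
(B,R): not NE [P1→A gives 7>0; P2→S gives 8>1]
(B,S): not NE [P1→A gives 4>0]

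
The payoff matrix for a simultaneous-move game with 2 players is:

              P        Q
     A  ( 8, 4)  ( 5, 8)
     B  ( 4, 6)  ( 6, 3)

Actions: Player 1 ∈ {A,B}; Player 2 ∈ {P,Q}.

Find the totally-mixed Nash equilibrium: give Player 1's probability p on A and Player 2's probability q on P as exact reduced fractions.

P1 mixes 3/7 on A; P2 mixes 1/5 on P

P1 indiff ⇒ q·8+(1-q)·5 = q·4+(1-q)·6 ⇒ q(4) = (1-q)(1) ⇒ q = 1/5
P2 indiff ⇒ p·4+(1-p)·6 = p·8+(1-p)·3 ⇒ p(-4) = (1-p)(-3) ⇒ p = 3/7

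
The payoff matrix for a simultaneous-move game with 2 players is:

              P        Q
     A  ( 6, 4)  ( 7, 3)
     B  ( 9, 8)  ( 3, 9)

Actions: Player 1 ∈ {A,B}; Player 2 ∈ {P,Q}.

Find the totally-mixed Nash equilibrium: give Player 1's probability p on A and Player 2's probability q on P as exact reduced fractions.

P1 indiff ⇒ q·6+(1-q)·7 = q·9+(1-q)·3 ⇒ q(-3) = (1-q)(-4) ⇒ q = 4/7
P2 indiff ⇒ p·4+(1-p)·8 = p·3+(1-p)·9 ⇒ p(1) = (1-p)(1) ⇒ p = 1/2

(p,q) = (1/2, 4/7)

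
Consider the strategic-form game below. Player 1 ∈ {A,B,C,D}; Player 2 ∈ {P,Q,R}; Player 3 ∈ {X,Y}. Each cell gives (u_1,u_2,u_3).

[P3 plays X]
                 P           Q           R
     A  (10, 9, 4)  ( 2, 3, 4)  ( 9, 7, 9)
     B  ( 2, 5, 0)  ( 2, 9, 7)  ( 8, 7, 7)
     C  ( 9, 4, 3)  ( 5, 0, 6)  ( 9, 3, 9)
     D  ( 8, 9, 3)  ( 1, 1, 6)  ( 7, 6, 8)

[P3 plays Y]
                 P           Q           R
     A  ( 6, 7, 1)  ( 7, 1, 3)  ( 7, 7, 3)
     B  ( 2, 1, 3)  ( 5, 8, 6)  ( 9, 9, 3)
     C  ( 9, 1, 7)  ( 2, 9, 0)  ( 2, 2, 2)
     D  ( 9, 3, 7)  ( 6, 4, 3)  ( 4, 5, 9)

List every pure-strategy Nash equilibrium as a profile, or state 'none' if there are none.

Nash profiles: (A,P,X)

(A,P,X): NE
(A,P,Y): not NE [P1→D gives 9>6; P3→X gives 4>1]
(A,Q,X): not NE [P1→C gives 5>2; P2→P gives 9>3]
(A,Q,Y): not NE [P2→R gives 7>1; P3→X gives 4>3]
(A,R,X): not NE [P2→P gives 9>7]
(A,R,Y): not NE [P1→B gives 9>7; P3→X gives 9>3]
(B,P,X): not NE [P1→A gives 10>2; P2→Q gives 9>5; P3→Y gives 3>0]
(B,P,Y): not NE [P1→D gives 9>2; P2→R gives 9>1]
(B,Q,X): not NE [P1→C gives 5>2]
(B,Q,Y): not NE [P1→A gives 7>5; P2→R gives 9>8; P3→X gives 7>6]
(B,R,X): not NE [P1→C gives 9>8; P2→Q gives 9>7]
(B,R,Y): not NE [P3→X gives 7>3]
(C,P,X): not NE [P1→A gives 10>9; P3→Y gives 7>3]
(C,P,Y): not NE [P2→Q gives 9>1]
(C,Q,X): not NE [P2→P gives 4>0]
(C,Q,Y): not NE [P1→A gives 7>2; P3→X gives 6>0]
(C,R,X): not NE [P2→P gives 4>3]
(C,R,Y): not NE [P1→B gives 9>2; P2→Q gives 9>2; P3→X gives 9>2]
(D,P,X): not NE [P1→A gives 10>8; P3→Y gives 7>3]
(D,P,Y): not NE [P2→R gives 5>3]
(D,Q,X): not NE [P1→C gives 5>1; P2→P gives 9>1]
(D,Q,Y): not NE [P1→A gives 7>6; P2→R gives 5>4; P3→X gives 6>3]
(D,R,X): not NE [P1→C gives 9>7; P2→P gives 9>6; P3→Y gives 9>8]
(D,R,Y): not NE [P1→B gives 9>4]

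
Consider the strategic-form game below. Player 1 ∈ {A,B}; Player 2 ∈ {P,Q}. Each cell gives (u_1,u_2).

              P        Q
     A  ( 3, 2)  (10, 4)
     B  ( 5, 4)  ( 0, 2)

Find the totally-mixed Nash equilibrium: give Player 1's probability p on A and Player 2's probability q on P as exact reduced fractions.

(p,q) = (1/2, 5/6)

P1 indiff ⇒ q·3+(1-q)·10 = q·5+(1-q)·0 ⇒ q(-2) = (1-q)(-10) ⇒ q = 5/6
P2 indiff ⇒ p·2+(1-p)·4 = p·4+(1-p)·2 ⇒ p(-2) = (1-p)(-2) ⇒ p = 1/2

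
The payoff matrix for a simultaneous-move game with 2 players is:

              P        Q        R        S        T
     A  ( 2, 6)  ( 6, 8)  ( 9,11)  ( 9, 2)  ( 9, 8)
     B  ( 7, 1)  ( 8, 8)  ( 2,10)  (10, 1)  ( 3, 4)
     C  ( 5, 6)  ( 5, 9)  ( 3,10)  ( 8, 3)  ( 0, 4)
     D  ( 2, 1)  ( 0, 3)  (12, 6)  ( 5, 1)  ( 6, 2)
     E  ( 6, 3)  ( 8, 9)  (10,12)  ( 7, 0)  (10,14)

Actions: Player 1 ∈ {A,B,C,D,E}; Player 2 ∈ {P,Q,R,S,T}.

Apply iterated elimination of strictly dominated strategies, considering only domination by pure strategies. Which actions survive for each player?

P2 drop P (Q beats it: A:8>6 B:8>1 C:9>6 D:3>1 E:9>3)
P1 drop C (A beats it: Q:6>5 R:9>3 S:9>8 T:9>0)
P2 drop Q (R beats it: A:11>8 B:10>8 D:6>3 E:12>9)
P2 drop S (R beats it: A:11>2 B:10>1 D:6>1 E:12>0)
P1 drop A (E beats it: R:10>9 T:10>9)
P1 drop B (D beats it: R:12>2 T:6>3)
P1→{D,E} P2→{R,T}

Survivors P1:{D,E} P2:{R,T}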